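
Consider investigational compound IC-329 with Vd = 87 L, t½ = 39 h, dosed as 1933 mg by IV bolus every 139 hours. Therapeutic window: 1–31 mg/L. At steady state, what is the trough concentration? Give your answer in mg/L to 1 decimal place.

2.1 mg/L

Over one 139-h interval, 139/39 ≈ 3.5641 half-lives elapse, leaving f ≈ 0.0845 of each dose.
Each bolus raises the concentration by D/Vd = 1933/87 ≈ 22.218 mg/L.
Steady-state trough Cmin,ss = C₀·f/(1−f) ≈ 22.218 × 0.0845/0.9155 ≈ 2.051 mg/L.
Trough 2.1 mg/L vs MEC 1 mg/L: adequate.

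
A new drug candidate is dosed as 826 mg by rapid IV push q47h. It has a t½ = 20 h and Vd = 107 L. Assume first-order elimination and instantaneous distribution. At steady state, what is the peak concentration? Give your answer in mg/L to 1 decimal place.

9.6 mg/L

τ/t½ = 47/20 ≈ 2.35, so fraction remaining f = (1/2)^(47/20) ≈ 0.1961.
Accumulation ratio R = 1/(1 − f) ≈ 1/0.8039 ≈ 1.2439.
Single-dose peak C₀ = D/Vd = 826/107 ≈ 7.720 mg/L.
Steady-state peak Cmax,ss = C₀·R ≈ 7.720 × 1.2439 ≈ 9.603 mg/L.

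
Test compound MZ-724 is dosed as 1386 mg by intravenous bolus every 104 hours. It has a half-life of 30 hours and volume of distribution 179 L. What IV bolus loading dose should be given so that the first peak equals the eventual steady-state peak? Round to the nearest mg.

1524 mg

f = (1/2)^(104/30) ≈ 0.090454; accumulation ratio R = 1/(1−f) ≈ 1.09945.
Loading dose to hit Cmax,ss on first dose: D_load = D_maint·R ≈ 1386 × 1.09945 ≈ 1523.84 mg.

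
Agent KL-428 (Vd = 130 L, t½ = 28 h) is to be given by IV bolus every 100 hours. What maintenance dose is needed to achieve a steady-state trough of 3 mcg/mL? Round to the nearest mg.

4246 mg

τ/t½ = 100/28 ≈ 3.5714, so f = (1/2)^(100/28) ≈ 0.084119.
Cmin,ss = (D/Vd)·f/(1−f), so D = Cmin,ss·Vd·(1−f)/f.
D = 3 × 130 × (1−f)/f ≈ 3 × 130 × 10.88792 ≈ 4246.29 mg.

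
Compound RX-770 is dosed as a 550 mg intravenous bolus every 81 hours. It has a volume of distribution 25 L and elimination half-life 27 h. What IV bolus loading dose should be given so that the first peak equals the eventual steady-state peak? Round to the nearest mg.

f = (1/2)^(81/27) ≈ 0.125000; accumulation ratio R = 1/(1−f) ≈ 1.14286.
Loading dose to hit Cmax,ss on first dose: D_load = D_maint·R ≈ 550 × 1.14286 ≈ 628.57 mg.

629 mg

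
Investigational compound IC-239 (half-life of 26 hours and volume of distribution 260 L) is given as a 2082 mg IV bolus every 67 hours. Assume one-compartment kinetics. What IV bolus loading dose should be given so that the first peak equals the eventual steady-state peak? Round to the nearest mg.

2501 mg

f = (1/2)^(67/26) ≈ 0.167598; accumulation ratio R = 1/(1−f) ≈ 1.20134.
Loading dose to hit Cmax,ss on first dose: D_load = D_maint·R ≈ 2082 × 1.20134 ≈ 2501.19 mg.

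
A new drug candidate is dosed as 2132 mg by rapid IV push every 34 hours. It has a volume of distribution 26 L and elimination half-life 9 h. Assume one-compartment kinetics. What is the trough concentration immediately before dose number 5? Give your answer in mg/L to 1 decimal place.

6.4 mg/L

f = (1/2)^(τ/t½) = (1/2)^(34/9) ≈ 0.0729.
C₀ = D/Vd = 2132/26 ≈ 82.000 mg/L.
Before the 5th dose, 4 doses have been given. Superposition: Cmin = C₀·(f + f² + … + f^4).
≈ 82.000 × (0.0729 + 0.0053 + 0.0004 + 0.0000) ≈ 82.000 × 0.0786 ≈ 6.445 mg/L.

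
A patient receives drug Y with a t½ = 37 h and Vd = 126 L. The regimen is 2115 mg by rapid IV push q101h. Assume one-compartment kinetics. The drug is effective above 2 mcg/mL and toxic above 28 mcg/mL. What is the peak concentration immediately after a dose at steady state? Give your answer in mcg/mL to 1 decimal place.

Over one 101-h interval, 101/37 ≈ 2.7297 half-lives elapse, leaving f ≈ 0.1508 of each dose.
At steady state, accumulation factor R = 1/(1 − e^(−kτ)) ≈ 1.1776.
Single-dose peak C₀ = D/Vd = 2115/126 ≈ 16.786 mcg/mL.
Steady-state peak Cmax,ss = C₀·R ≈ 16.786 × 1.1776 ≈ 19.767 mcg/mL.
Peak 19.8 mcg/mL vs MTC 28 mcg/mL: below toxic threshold.

19.8 mcg/mL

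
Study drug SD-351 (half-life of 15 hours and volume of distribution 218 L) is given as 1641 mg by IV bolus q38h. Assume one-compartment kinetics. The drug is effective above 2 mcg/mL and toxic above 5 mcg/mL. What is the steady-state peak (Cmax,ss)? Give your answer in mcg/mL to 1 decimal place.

9.1 mcg/mL

k = ln2/t½ = ln2/15 ≈ 0.046210 h⁻¹; fraction remaining f = e^(−kτ) = e^(−0.046210×38) ≈ 0.1727.
Accumulation ratio R = 1/(1 − f) ≈ 1/0.8273 ≈ 1.2088.
Each bolus raises the concentration by D/Vd = 1641/218 ≈ 7.528 mcg/mL.
Cmax,ss = C₀/(1 − f) ≈ 7.528/0.8273 ≈ 9.099 mcg/mL.
Peak 9.1 mcg/mL vs MTC 5 mcg/mL: exceeds toxic threshold.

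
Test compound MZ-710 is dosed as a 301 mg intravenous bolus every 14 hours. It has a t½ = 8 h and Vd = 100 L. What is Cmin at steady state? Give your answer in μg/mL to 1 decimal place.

τ/t½ = 14/8 ≈ 1.75, so fraction remaining f = (1/2)^(14/8) ≈ 0.2973.
At steady state, accumulation factor R = 1/(1 − e^(−kτ)) ≈ 1.4231.
Single-dose peak C₀ = D/Vd = 301/100 ≈ 3.010 μg/mL.
Cmax,ss = C₀/(1 − f) ≈ 3.010/0.7027 ≈ 4.283 μg/mL.
Steady-state trough Cmin,ss = Cmax,ss·f ≈ 4.283 × 0.2973 ≈ 1.273 μg/mL.

1.3 μg/mL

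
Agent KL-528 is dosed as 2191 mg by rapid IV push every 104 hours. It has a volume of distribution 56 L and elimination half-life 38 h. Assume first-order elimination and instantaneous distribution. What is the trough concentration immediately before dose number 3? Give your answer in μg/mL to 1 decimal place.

6.7 μg/mL

f = (1/2)^(τ/t½) = (1/2)^(104/38) ≈ 0.1500.
C₀ = D/Vd = 2191/56 ≈ 39.125 μg/mL.
Before the 3rd dose, 2 doses have been given. Superposition: Cmin = C₀·(f + f²).
≈ 39.125 × (0.1500 + 0.0225) ≈ 39.125 × 0.1725 ≈ 6.749 μg/mL.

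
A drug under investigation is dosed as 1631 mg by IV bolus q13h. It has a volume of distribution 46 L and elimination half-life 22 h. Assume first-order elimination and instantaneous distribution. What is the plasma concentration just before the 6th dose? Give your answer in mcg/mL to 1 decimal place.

61.0 mcg/mL

f = (1/2)^(τ/t½) = (1/2)^(13/22) ≈ 0.6639.
C₀ = D/Vd = 1631/46 ≈ 35.457 mcg/mL.
Before the 6th dose, 5 doses have been given. Superposition: Cmin = C₀·(f + f² + … + f^5).
≈ 35.457 × (0.6639 + 0.4408 + 0.2926 + 0.1943 + 0.1290) ≈ 35.457 × 1.7206 ≈ 61.007 mcg/mL.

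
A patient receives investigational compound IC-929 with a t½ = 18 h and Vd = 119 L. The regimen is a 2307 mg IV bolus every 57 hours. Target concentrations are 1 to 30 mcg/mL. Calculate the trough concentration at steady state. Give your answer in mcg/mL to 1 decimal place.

Over one 57-h interval, 57/18 ≈ 3.1667 half-lives elapse, leaving f ≈ 0.1114 of each dose.
At steady state, accumulation factor R = 1/(1 − e^(−kτ)) ≈ 1.1254.
Each bolus raises the concentration by D/Vd = 2307/119 ≈ 19.387 mcg/mL.
Steady-state peak Cmax,ss = C₀·R ≈ 19.387 × 1.1254 ≈ 21.818 mcg/mL.
Steady-state trough Cmin,ss = Cmax,ss·f ≈ 21.818 × 0.1114 ≈ 2.431 mcg/mL.
Trough 2.4 mcg/mL vs MEC 1 mcg/mL: adequate.

2.4 mcg/mL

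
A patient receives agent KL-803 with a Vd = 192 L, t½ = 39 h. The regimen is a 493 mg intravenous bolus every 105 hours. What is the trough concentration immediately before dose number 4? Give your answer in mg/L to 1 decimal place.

0.5 mg/L

f = (1/2)^(τ/t½) = (1/2)^(105/39) ≈ 0.1547.
C₀ = D/Vd = 493/192 ≈ 2.568 mg/L.
Before the 4th dose, 3 doses have been given. Superposition: Cmin = C₀·(f + f² + … + f^3).
≈ 2.568 × (0.1547 + 0.0239 + 0.0037) ≈ 2.568 × 0.1823 ≈ 0.468 mg/L.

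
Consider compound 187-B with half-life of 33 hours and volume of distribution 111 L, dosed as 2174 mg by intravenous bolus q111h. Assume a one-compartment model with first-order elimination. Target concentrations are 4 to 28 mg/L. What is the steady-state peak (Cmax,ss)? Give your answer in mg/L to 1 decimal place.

21.7 mg/L

Over one 111-h interval, 111/33 ≈ 3.3636 half-lives elapse, leaving f ≈ 0.0972 of each dose.
At steady state, accumulation factor R = 1/(1 − e^(−kτ)) ≈ 1.1077.
Single-dose peak C₀ = D/Vd = 2174/111 ≈ 19.586 mg/L.
Steady-state peak Cmax,ss = C₀·R ≈ 19.586 × 1.1077 ≈ 21.695 mg/L.
Peak 21.7 mg/L vs MTC 28 mg/L: below toxic threshold.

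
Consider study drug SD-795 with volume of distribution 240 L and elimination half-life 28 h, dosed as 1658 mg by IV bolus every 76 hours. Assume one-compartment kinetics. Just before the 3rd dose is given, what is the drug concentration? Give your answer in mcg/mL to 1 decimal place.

1.2 mcg/mL

f = (1/2)^(τ/t½) = (1/2)^(76/28) ≈ 0.1524.
C₀ = D/Vd = 1658/240 ≈ 6.908 mcg/mL.
Before the 3rd dose, 2 doses have been given. Superposition: Cmin = C₀·(f + f²).
≈ 6.908 × (0.1524 + 0.0232) ≈ 6.908 × 0.1756 ≈ 1.213 mcg/mL.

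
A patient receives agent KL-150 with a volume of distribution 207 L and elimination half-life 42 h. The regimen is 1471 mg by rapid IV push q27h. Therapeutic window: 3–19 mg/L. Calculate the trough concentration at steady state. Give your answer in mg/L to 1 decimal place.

Over one 27-h interval, 27/42 ≈ 0.64286 half-lives elapse, leaving f ≈ 0.6404 of each dose.
Accumulation ratio R = 1/(1 − f) ≈ 1/0.3596 ≈ 2.7809.
Each bolus raises the concentration by D/Vd = 1471/207 ≈ 7.106 mg/L.
Steady-state peak Cmax,ss = C₀·R ≈ 7.106 × 2.7809 ≈ 19.761 mg/L.
Steady-state trough Cmin,ss = Cmax,ss·f ≈ 19.761 × 0.6404 ≈ 12.655 mg/L.
Trough 12.7 mg/L vs MEC 3 mg/L: adequate.

12.7 mg/L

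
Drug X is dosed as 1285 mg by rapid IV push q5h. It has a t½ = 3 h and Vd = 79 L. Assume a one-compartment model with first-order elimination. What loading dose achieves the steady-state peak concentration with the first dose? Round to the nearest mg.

f = (1/2)^(5/3) ≈ 0.314980; accumulation ratio R = 1/(1−f) ≈ 1.45981.
Loading dose to hit Cmax,ss on first dose: D_load = D_maint·R ≈ 1285 × 1.45981 ≈ 1875.86 mg.

1876 mg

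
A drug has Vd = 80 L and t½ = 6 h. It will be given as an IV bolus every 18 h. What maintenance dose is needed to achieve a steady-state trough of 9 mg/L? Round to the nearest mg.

5040 mg

τ/t½ = 18/6 ≈ 3, so f = (1/2)^(18/6) ≈ 0.125000.
Cmin,ss = (D/Vd)·f/(1−f), so D = Cmin,ss·Vd·(1−f)/f.
D = 9 × 80 × (1−f)/f ≈ 9 × 80 × 7.00000 ≈ 5040.00 mg.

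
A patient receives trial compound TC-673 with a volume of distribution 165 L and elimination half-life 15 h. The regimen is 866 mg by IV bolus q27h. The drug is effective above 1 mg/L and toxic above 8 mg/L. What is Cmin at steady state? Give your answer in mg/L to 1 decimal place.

2.1 mg/L

k = ln2/t½ = ln2/15 ≈ 0.046210 h⁻¹; fraction remaining f = e^(−kτ) = e^(−0.046210×27) ≈ 0.2872.
At steady state, accumulation factor R = 1/(1 − e^(−kτ)) ≈ 1.4029.
Each bolus raises the concentration by D/Vd = 866/165 ≈ 5.248 mg/L.
Cmax,ss = C₀/(1 − f) ≈ 5.248/0.7128 ≈ 7.363 mg/L.
Steady-state trough Cmin,ss = Cmax,ss·f ≈ 7.363 × 0.2872 ≈ 2.115 mg/L.
Trough 2.1 mg/L vs MEC 1 mg/L: adequate.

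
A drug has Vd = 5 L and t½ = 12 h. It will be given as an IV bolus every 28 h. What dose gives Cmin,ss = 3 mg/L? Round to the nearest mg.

τ/t½ = 28/12 ≈ 2.3333, so f = (1/2)^(28/12) ≈ 0.198425.
Cmin,ss = (D/Vd)·f/(1−f), so D = Cmin,ss·Vd·(1−f)/f.
D = 3 × 5 × (1−f)/f ≈ 3 × 5 × 4.03969 ≈ 60.60 mg.

61 mg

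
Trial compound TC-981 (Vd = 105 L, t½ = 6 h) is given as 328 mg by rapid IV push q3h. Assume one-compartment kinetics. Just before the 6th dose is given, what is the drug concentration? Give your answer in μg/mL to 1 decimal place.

f = (1/2)^(τ/t½) = (1/2)^(3/6) ≈ 0.7071.
C₀ = D/Vd = 328/105 ≈ 3.124 μg/mL.
Before the 6th dose, 5 doses have been given. Superposition: Cmin = C₀·(f + f² + … + f^5).
≈ 3.124 × (0.7071 + 0.5000 + 0.3535 + 0.2500 + 0.1768) ≈ 3.124 × 1.9874 ≈ 6.209 μg/mL.

6.2 μg/mL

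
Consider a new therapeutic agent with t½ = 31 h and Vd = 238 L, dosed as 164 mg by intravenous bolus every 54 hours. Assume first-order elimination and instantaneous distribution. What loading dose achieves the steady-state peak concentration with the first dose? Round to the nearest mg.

f = (1/2)^(54/31) ≈ 0.298968; accumulation ratio R = 1/(1−f) ≈ 1.42647.
Loading dose to hit Cmax,ss on first dose: D_load = D_maint·R ≈ 164 × 1.42647 ≈ 233.94 mg.

234 mg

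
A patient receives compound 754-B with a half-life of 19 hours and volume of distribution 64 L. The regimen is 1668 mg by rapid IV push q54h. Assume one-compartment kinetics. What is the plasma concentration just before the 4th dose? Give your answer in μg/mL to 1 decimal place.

4.2 μg/mL

f = (1/2)^(τ/t½) = (1/2)^(54/19) ≈ 0.1395.
C₀ = D/Vd = 1668/64 ≈ 26.062 μg/mL.
Before the 4th dose, 3 doses have been given. Superposition: Cmin = C₀·(f + f² + … + f^3).
≈ 26.062 × (0.1395 + 0.0195 + 0.0027) ≈ 26.062 × 0.1617 ≈ 4.214 μg/mL.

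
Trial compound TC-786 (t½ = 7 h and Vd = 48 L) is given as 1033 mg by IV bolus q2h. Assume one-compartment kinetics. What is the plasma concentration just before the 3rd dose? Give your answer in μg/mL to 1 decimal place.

32.1 μg/mL

f = (1/2)^(τ/t½) = (1/2)^(2/7) ≈ 0.8203.
C₀ = D/Vd = 1033/48 ≈ 21.521 μg/mL.
Before the 3rd dose, 2 doses have been given. Superposition: Cmin = C₀·(f + f²).
≈ 21.521 × (0.8203 + 0.6729) ≈ 21.521 × 1.4932 ≈ 32.135 μg/mL.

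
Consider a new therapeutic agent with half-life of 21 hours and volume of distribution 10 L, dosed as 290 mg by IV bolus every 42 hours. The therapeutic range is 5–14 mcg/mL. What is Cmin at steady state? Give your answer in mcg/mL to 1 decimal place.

9.7 mcg/mL

The dosing interval is 2 half-lives, so f = 2^(−2) = 0.25.
At steady state, R = 1/(1 − 0.25) = 4/3.
Single-dose peak C₀ = D/Vd = 290/10 = 29 mcg/mL.
Steady-state peak Cmax,ss = C₀·R = 29 × 4/3 ≈ 38.667 mcg/mL.
Steady-state trough Cmin,ss = Cmax,ss·f ≈ 38.667 × 0.25 ≈ 9.667 mcg/mL.
Trough 9.7 mcg/mL vs MEC 5 mcg/mL: adequate.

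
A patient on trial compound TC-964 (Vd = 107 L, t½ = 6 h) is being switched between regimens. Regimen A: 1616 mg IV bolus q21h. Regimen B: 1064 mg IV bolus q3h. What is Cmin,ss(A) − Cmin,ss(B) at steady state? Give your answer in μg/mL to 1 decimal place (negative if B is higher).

Regimen A: f = (1/2)^(21/6) ≈ 0.0884; Cmin,ss = (1616/107)·f/(1−f) ≈ 1.465 μg/mL.
Regimen B: f = (1/2)^(3/6) ≈ 0.7071; Cmin,ss = (1064/107)·f/(1−f) ≈ 24.006 μg/mL.
Difference ≈ 1.465 − 24.006 ≈ -22.541 μg/mL.

-22.5 μg/mL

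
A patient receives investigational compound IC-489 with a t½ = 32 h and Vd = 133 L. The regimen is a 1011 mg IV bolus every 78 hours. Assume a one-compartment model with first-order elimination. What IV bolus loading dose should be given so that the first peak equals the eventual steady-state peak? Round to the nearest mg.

1240 mg

f = (1/2)^(78/32) ≈ 0.184603; accumulation ratio R = 1/(1−f) ≈ 1.22640.
Loading dose to hit Cmax,ss on first dose: D_load = D_maint·R ≈ 1011 × 1.22640 ≈ 1239.89 mg.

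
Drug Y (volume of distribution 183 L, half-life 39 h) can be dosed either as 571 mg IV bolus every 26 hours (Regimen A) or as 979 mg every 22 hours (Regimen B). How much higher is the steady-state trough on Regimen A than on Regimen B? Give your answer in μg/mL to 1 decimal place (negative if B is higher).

Regimen A: f = (1/2)^(26/39) ≈ 0.6300; Cmin,ss = (571/183)·f/(1−f) ≈ 5.313 μg/mL.
Regimen B: f = (1/2)^(22/39) ≈ 0.6764; Cmin,ss = (979/183)·f/(1−f) ≈ 11.182 μg/mL.
Difference ≈ 5.313 − 11.182 ≈ -5.869 μg/mL.

-5.9 μg/mL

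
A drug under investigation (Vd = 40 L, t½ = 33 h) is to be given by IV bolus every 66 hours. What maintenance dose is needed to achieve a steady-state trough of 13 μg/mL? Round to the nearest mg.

1560 mg

τ/t½ = 66/33 ≈ 2, so f = (1/2)^(66/33) ≈ 0.250000.
Cmin,ss = (D/Vd)·f/(1−f), so D = Cmin,ss·Vd·(1−f)/f.
D = 13 × 40 × (1−f)/f ≈ 13 × 40 × 3.00000 ≈ 1560.00 mg.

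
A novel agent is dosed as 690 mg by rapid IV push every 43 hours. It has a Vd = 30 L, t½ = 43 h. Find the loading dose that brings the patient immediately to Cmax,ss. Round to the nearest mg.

f = (1/2)^(43/43) ≈ 0.500000; accumulation ratio R = 1/(1−f) ≈ 2.00000.
Loading dose to hit Cmax,ss on first dose: D_load = D_maint·R ≈ 690 × 2.00000 ≈ 1380.00 mg.

1380 mg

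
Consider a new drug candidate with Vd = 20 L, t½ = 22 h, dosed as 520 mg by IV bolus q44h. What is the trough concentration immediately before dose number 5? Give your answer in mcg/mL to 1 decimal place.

f = (1/2)^(τ/t½) = (1/2)^(44/22) ≈ 0.2500.
C₀ = D/Vd = 520/20 ≈ 26.000 mcg/mL.
Before the 5th dose, 4 doses have been given. Superposition: Cmin = C₀·(f + f² + … + f^4).
≈ 26.000 × (0.2500 + 0.0625 + 0.0156 + 0.0039) ≈ 26.000 × 0.3320 ≈ 8.632 mcg/mL.

8.6 mcg/mL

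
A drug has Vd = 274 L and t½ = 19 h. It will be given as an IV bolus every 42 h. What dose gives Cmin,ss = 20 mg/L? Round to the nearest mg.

τ/t½ = 42/19 ≈ 2.2105, so f = (1/2)^(42/19) ≈ 0.216055.
Cmin,ss = (D/Vd)·f/(1−f), so D = Cmin,ss·Vd·(1−f)/f.
D = 20 × 274 × (1−f)/f ≈ 20 × 274 × 3.62845 ≈ 19883.91 mg.

19884 mg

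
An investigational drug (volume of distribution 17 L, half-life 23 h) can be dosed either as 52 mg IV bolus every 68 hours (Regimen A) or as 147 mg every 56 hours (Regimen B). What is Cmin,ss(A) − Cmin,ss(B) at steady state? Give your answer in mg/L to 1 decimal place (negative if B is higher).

Regimen A: f = (1/2)^(68/23) ≈ 0.1288; Cmin,ss = (52/17)·f/(1−f) ≈ 0.452 mg/L.
Regimen B: f = (1/2)^(56/23) ≈ 0.1850; Cmin,ss = (147/17)·f/(1−f) ≈ 1.963 mg/L.
Difference ≈ 0.452 − 1.963 ≈ -1.511 mg/L.

-1.5 mg/L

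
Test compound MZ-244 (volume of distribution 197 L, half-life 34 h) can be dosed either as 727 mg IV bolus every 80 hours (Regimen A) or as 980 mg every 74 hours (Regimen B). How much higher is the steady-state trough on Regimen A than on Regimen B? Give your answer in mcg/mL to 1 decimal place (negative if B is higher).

Regimen A: f = (1/2)^(80/34) ≈ 0.1957; Cmin,ss = (727/197)·f/(1−f) ≈ 0.898 mcg/mL.
Regimen B: f = (1/2)^(74/34) ≈ 0.2212; Cmin,ss = (980/197)·f/(1−f) ≈ 1.413 mcg/mL.
Difference ≈ 0.898 − 1.413 ≈ -0.515 mcg/mL.

-0.5 mcg/mL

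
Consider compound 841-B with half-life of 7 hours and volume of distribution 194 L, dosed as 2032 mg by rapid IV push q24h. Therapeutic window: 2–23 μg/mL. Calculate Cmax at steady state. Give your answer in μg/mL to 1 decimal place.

k = ln2/t½ = ln2/7 ≈ 0.099021 h⁻¹; fraction remaining f = e^(−kτ) = e^(−0.099021×24) ≈ 0.0929.
At steady state, accumulation factor R = 1/(1 − e^(−kτ)) ≈ 1.1024.
Each bolus raises the concentration by D/Vd = 2032/194 ≈ 10.474 μg/mL.
Cmax,ss = C₀/(1 − f) ≈ 10.474/0.9071 ≈ 11.547 μg/mL.
Peak 11.5 μg/mL vs MTC 23 μg/mL: below toxic threshold.

11.5 μg/mL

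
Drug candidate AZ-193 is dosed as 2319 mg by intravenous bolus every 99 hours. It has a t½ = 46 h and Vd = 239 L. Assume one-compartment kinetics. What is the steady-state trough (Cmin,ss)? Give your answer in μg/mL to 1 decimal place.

τ/t½ = 99/46 ≈ 2.1522, so fraction remaining f = (1/2)^(99/46) ≈ 0.2250.
Single-dose peak C₀ = D/Vd = 2319/239 ≈ 9.703 μg/mL.
Steady-state trough Cmin,ss = C₀·f/(1−f) ≈ 9.703 × 0.2250/0.7750 ≈ 2.817 μg/mL.

2.8 μg/mL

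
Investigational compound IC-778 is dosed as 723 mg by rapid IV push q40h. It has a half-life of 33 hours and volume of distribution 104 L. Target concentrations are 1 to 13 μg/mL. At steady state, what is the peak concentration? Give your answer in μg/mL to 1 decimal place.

Over one 40-h interval, 40/33 ≈ 1.2121 half-lives elapse, leaving f ≈ 0.4316 of each dose.
At steady state, accumulation factor R = 1/(1 − e^(−kτ)) ≈ 1.7593.
Each bolus raises the concentration by D/Vd = 723/104 ≈ 6.952 μg/mL.
Steady-state peak Cmax,ss = C₀·R ≈ 6.952 × 1.7593 ≈ 12.231 μg/mL.
Peak 12.2 μg/mL vs MTC 13 μg/mL: below toxic threshold.

12.2 μg/mL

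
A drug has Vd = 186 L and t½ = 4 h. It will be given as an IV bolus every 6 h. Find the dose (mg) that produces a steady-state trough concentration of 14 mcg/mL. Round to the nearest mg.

τ/t½ = 6/4 ≈ 1.5, so f = (1/2)^(6/4) ≈ 0.353553.
Cmin,ss = (D/Vd)·f/(1−f), so D = Cmin,ss·Vd·(1−f)/f.
D = 14 × 186 × (1−f)/f ≈ 14 × 186 × 1.82843 ≈ 4761.23 mg.

4761 mg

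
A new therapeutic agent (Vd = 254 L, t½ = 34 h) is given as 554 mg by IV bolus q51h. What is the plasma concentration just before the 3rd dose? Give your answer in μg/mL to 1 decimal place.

f = (1/2)^(τ/t½) = (1/2)^(51/34) ≈ 0.3536.
C₀ = D/Vd = 554/254 ≈ 2.181 μg/mL.
Before the 3rd dose, 2 doses have been given. Superposition: Cmin = C₀·(f + f²).
≈ 2.181 × (0.3536 + 0.1250) ≈ 2.181 × 0.4786 ≈ 1.044 μg/mL.

1.0 μg/mL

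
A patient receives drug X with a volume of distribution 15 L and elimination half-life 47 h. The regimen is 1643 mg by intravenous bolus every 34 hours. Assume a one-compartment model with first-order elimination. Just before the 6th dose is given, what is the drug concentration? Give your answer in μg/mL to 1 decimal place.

f = (1/2)^(τ/t½) = (1/2)^(34/47) ≈ 0.6057.
C₀ = D/Vd = 1643/15 ≈ 109.533 μg/mL.
Before the 6th dose, 5 doses have been given. Superposition: Cmin = C₀·(f + f² + … + f^5).
≈ 109.533 × (0.6057 + 0.3669 + 0.2222 + 0.1346 + 0.0815) ≈ 109.533 × 1.4109 ≈ 154.540 μg/mL.

154.5 μg/mL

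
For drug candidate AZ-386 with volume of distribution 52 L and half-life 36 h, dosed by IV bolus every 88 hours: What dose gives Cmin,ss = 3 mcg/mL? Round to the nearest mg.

693 mg

τ/t½ = 88/36 ≈ 2.4444, so f = (1/2)^(88/36) ≈ 0.183717.
Cmin,ss = (D/Vd)·f/(1−f), so D = Cmin,ss·Vd·(1−f)/f.
D = 3 × 52 × (1−f)/f ≈ 3 × 52 × 4.44315 ≈ 693.13 mg.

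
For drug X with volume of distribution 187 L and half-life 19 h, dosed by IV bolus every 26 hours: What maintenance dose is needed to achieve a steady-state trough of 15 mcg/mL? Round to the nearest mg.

4437 mg

τ/t½ = 26/19 ≈ 1.3684, so f = (1/2)^(26/19) ≈ 0.387315.
Cmin,ss = (D/Vd)·f/(1−f), so D = Cmin,ss·Vd·(1−f)/f.
D = 15 × 187 × (1−f)/f ≈ 15 × 187 × 1.58188 ≈ 4437.17 mg.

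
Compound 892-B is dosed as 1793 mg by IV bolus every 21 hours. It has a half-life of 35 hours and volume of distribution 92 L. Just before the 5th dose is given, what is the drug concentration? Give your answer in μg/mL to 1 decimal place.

f = (1/2)^(τ/t½) = (1/2)^(21/35) ≈ 0.6598.
C₀ = D/Vd = 1793/92 ≈ 19.489 μg/mL.
Before the 5th dose, 4 doses have been given. Superposition: Cmin = C₀·(f + f² + … + f^4).
≈ 19.489 × (0.6598 + 0.4353 + 0.2872 + 0.1895) ≈ 19.489 × 1.5718 ≈ 30.633 μg/mL.

30.6 μg/mL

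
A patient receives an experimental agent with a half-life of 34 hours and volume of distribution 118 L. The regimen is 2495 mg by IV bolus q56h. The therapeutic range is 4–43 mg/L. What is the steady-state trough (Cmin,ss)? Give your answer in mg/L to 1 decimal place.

k = ln2/t½ = ln2/34 ≈ 0.020387 h⁻¹; fraction remaining f = e^(−kτ) = e^(−0.020387×56) ≈ 0.3193.
Each bolus raises the concentration by D/Vd = 2495/118 ≈ 21.144 mg/L.
Steady-state trough Cmin,ss = C₀·f/(1−f) ≈ 21.144 × 0.3193/0.6807 ≈ 9.918 mg/L.
Trough 9.9 mg/L vs MEC 4 mg/L: adequate.

9.9 mg/L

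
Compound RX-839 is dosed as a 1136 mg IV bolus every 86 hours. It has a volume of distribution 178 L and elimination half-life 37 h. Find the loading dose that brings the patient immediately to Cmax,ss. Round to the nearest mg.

f = (1/2)^(86/37) ≈ 0.199668; accumulation ratio R = 1/(1−f) ≈ 1.24948.
Loading dose to hit Cmax,ss on first dose: D_load = D_maint·R ≈ 1136 × 1.24948 ≈ 1419.41 mg.

1419 mg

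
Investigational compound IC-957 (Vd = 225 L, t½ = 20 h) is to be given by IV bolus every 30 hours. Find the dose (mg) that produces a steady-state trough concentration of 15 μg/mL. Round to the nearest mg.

τ/t½ = 30/20 ≈ 1.5, so f = (1/2)^(30/20) ≈ 0.353553.
Cmin,ss = (D/Vd)·f/(1−f), so D = Cmin,ss·Vd·(1−f)/f.
D = 15 × 225 × (1−f)/f ≈ 15 × 225 × 1.82843 ≈ 6170.95 mg.

6171 mg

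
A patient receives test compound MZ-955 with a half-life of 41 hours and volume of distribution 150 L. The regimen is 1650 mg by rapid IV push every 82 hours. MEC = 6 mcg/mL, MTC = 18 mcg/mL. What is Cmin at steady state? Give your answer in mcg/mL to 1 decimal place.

The dosing interval is 2 half-lives, so f = 2^(−2) = 0.25.
Accumulation ratio R = 1/(1 − f) = 1/0.75 = 4/3.
Single-dose peak C₀ = D/Vd = 1650/150 = 11 mcg/mL.
Steady-state peak Cmax,ss = C₀·R = 11 × 4/3 ≈ 14.667 mcg/mL.
Steady-state trough Cmin,ss = Cmax,ss·f ≈ 14.667 × 0.25 ≈ 3.667 mcg/mL.
Trough 3.7 mcg/mL vs MEC 6 mcg/mL: subtherapeutic.

3.7 mcg/mL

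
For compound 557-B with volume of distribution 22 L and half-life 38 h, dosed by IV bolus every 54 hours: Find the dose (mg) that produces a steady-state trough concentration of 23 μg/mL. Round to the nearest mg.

849 mg

τ/t½ = 54/38 ≈ 1.4211, so f = (1/2)^(54/38) ≈ 0.373440.
Cmin,ss = (D/Vd)·f/(1−f), so D = Cmin,ss·Vd·(1−f)/f.
D = 23 × 22 × (1−f)/f ≈ 23 × 22 × 1.67781 ≈ 848.97 mg.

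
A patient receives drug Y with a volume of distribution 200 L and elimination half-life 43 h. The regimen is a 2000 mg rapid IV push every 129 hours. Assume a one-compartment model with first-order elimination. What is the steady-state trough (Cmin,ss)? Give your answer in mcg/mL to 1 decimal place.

1.4 mcg/mL

The dosing interval is 3 half-lives, so f = 2^(−3) = 0.125.
Accumulation ratio R = 1/(1 − f) = 1/0.875 = 8/7.
Single-dose peak C₀ = D/Vd = 2000/200 = 10 mcg/mL.
Steady-state peak Cmax,ss = C₀·R = 10 × 8/7 ≈ 11.429 mcg/mL.
Steady-state trough Cmin,ss = Cmax,ss·f ≈ 11.429 × 0.125 ≈ 1.429 mcg/mL.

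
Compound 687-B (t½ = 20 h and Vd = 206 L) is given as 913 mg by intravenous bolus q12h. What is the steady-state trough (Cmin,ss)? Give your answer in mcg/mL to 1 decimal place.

8.6 mcg/mL

k = ln2/t½ = ln2/20 ≈ 0.034657 h⁻¹; fraction remaining f = e^(−kτ) = e^(−0.034657×12) ≈ 0.6598.
At steady state, accumulation factor R = 1/(1 − e^(−kτ)) ≈ 2.9394.
Single-dose peak C₀ = D/Vd = 913/206 ≈ 4.432 mcg/mL.
Cmax,ss = C₀/(1 − f) ≈ 4.432/0.3402 ≈ 13.028 mcg/mL.
Steady-state trough Cmin,ss = Cmax,ss·f ≈ 13.028 × 0.6598 ≈ 8.596 mcg/mL.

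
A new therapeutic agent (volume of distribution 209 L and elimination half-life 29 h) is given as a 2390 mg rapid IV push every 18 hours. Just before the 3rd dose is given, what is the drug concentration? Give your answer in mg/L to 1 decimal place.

f = (1/2)^(τ/t½) = (1/2)^(18/29) ≈ 0.6504.
C₀ = D/Vd = 2390/209 ≈ 11.435 mg/L.
Before the 3rd dose, 2 doses have been given. Superposition: Cmin = C₀·(f + f²).
≈ 11.435 × (0.6504 + 0.4230) ≈ 11.435 × 1.0734 ≈ 12.274 mg/L.

12.3 mg/L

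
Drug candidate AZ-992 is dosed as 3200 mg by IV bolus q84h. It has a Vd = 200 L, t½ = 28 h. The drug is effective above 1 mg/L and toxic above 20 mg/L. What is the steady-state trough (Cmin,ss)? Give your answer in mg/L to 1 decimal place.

2.3 mg/L

The dosing interval is 3 half-lives, so f = 2^(−3) = 0.125.
Accumulation ratio R = 1/(1 − f) = 1/0.875 = 8/7.
Single-dose peak C₀ = D/Vd = 3200/200 = 16 mg/L.
Steady-state peak Cmax,ss = C₀·R = 16 × 8/7 ≈ 18.286 mg/L.
Steady-state trough Cmin,ss = Cmax,ss·f ≈ 18.286 × 0.125 ≈ 2.286 mg/L.
Trough 2.3 mg/L vs MEC 1 mg/L: adequate.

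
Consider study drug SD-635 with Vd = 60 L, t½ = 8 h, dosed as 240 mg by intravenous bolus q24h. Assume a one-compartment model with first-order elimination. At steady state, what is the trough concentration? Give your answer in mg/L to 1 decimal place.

0.6 mg/L

The dosing interval is 3 half-lives, so f = 2^(−3) = 0.125.
Accumulation ratio R = 1/(1 − f) = 1/0.875 = 8/7.
Single-dose peak C₀ = D/Vd = 240/60 = 4 mg/L.
Steady-state peak Cmax,ss = C₀·R = 4 × 8/7 ≈ 4.571 mg/L.
Steady-state trough Cmin,ss = Cmax,ss·f ≈ 4.571 × 0.125 ≈ 0.571 mg/L.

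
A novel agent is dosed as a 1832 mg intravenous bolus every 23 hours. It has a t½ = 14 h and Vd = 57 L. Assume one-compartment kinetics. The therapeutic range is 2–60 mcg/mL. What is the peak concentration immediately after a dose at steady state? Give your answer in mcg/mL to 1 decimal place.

k = ln2/t½ = ln2/14 ≈ 0.049511 h⁻¹; fraction remaining f = e^(−kτ) = e^(−0.049511×23) ≈ 0.3202.
At steady state, accumulation factor R = 1/(1 − e^(−kτ)) ≈ 1.4710.
Single-dose peak C₀ = D/Vd = 1832/57 ≈ 32.140 mcg/mL.
Steady-state peak Cmax,ss = C₀·R ≈ 32.140 × 1.4710 ≈ 47.278 mcg/mL.
Peak 47.3 mcg/mL vs MTC 60 mcg/mL: below toxic threshold.

47.3 mcg/mL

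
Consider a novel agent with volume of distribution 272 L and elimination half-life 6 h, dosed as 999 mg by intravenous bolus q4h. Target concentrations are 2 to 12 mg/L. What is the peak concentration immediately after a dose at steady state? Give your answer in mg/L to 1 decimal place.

9.9 mg/L

k = ln2/t½ = ln2/6 ≈ 0.115525 h⁻¹; fraction remaining f = e^(−kτ) = e^(−0.115525×4) ≈ 0.6300.
At steady state, accumulation factor R = 1/(1 − e^(−kτ)) ≈ 2.7027.
Single-dose peak C₀ = D/Vd = 999/272 ≈ 3.673 mg/L.
Steady-state peak Cmax,ss = C₀·R ≈ 3.673 × 2.7027 ≈ 9.927 mg/L.
Peak 9.9 mg/L vs MTC 12 mg/L: below toxic threshold.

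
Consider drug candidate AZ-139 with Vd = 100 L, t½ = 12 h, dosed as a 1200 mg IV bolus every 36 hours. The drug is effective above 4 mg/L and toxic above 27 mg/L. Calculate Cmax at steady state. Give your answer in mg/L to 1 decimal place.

13.7 mg/L

The dosing interval is 3 half-lives, so f = 2^(−3) = 0.125.
Accumulation ratio R = 1/(1 − f) = 1/0.875 = 8/7.
Single-dose peak C₀ = D/Vd = 1200/100 = 12 mg/L.
Steady-state peak Cmax,ss = C₀·R = 12 × 8/7 ≈ 13.714 mg/L.
Peak 13.7 mg/L vs MTC 27 mg/L: below toxic threshold.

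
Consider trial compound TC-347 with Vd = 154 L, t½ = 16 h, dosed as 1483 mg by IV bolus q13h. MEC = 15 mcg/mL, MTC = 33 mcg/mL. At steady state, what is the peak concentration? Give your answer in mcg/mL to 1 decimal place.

22.4 mcg/mL

k = ln2/t½ = ln2/16 ≈ 0.043322 h⁻¹; fraction remaining f = e^(−kτ) = e^(−0.043322×13) ≈ 0.5694.
Accumulation ratio R = 1/(1 − f) ≈ 1/0.4306 ≈ 2.3223.
Each bolus raises the concentration by D/Vd = 1483/154 ≈ 9.630 mcg/mL.
Steady-state peak Cmax,ss = C₀·R ≈ 9.630 × 2.3223 ≈ 22.364 mcg/mL.
Peak 22.4 mcg/mL vs MTC 33 mcg/mL: below toxic threshold.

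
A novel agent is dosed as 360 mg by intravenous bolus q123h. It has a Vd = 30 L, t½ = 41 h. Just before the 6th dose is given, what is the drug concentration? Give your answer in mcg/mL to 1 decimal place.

1.7 mcg/mL

f = (1/2)^(τ/t½) = (1/2)^(123/41) ≈ 0.1250.
C₀ = D/Vd = 360/30 ≈ 12.000 mcg/mL.
Before the 6th dose, 5 doses have been given. Superposition: Cmin = C₀·(f + f² + … + f^5).
≈ 12.000 × (0.1250 + 0.0156 + 0.0020 + 0.0002 + 0.0000) ≈ 12.000 × 0.1428 ≈ 1.714 mcg/mL.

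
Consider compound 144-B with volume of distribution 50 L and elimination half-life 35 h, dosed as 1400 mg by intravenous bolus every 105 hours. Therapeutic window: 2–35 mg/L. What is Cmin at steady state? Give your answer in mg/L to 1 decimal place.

4.0 mg/L

The dosing interval is 3 half-lives, so f = 2^(−3) = 0.125.
At steady state, R = 1/(1 − 0.125) = 8/7.
Single-dose peak C₀ = D/Vd = 1400/50 = 28 mg/L.
Steady-state peak Cmax,ss = C₀·R = 28 × 8/7 ≈ 32.000 mg/L.
Steady-state trough Cmin,ss = Cmax,ss·f ≈ 32.000 × 0.125 ≈ 4.000 mg/L.
Trough 4.0 mg/L vs MEC 2 mg/L: adequate.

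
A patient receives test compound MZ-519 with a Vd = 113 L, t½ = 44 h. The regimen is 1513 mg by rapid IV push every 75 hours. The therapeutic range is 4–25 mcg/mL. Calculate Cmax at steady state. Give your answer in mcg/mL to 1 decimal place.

19.3 mcg/mL

Over one 75-h interval, 75/44 ≈ 1.7045 half-lives elapse, leaving f ≈ 0.3068 of each dose.
Accumulation ratio R = 1/(1 − f) ≈ 1/0.6932 ≈ 1.4426.
Single-dose peak C₀ = D/Vd = 1513/113 ≈ 13.389 mcg/mL.
Steady-state peak Cmax,ss = C₀·R ≈ 13.389 × 1.4426 ≈ 19.315 mcg/mL.
Peak 19.3 mcg/mL vs MTC 25 mcg/mL: below toxic threshold.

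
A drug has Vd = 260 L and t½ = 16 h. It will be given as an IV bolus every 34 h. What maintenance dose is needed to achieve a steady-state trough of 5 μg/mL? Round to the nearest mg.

4371 mg

τ/t½ = 34/16 ≈ 2.125, so f = (1/2)^(34/16) ≈ 0.229251.
Cmin,ss = (D/Vd)·f/(1−f), so D = Cmin,ss·Vd·(1−f)/f.
D = 5 × 260 × (1−f)/f ≈ 5 × 260 × 3.36203 ≈ 4370.64 mg.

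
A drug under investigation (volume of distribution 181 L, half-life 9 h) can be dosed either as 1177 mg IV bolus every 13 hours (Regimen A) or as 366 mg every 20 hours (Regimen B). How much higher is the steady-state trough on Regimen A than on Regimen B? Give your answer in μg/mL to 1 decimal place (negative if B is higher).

Regimen A: f = (1/2)^(13/9) ≈ 0.3674; Cmin,ss = (1177/181)·f/(1−f) ≈ 3.777 μg/mL.
Regimen B: f = (1/2)^(20/9) ≈ 0.2143; Cmin,ss = (366/181)·f/(1−f) ≈ 0.552 μg/mL.
Difference ≈ 3.777 − 0.552 ≈ 3.225 μg/mL.

3.2 μg/mL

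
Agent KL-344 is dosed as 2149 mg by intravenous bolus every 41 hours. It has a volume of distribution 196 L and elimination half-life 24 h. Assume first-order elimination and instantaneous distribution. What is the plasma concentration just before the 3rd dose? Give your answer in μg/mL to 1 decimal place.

4.4 μg/mL

f = (1/2)^(τ/t½) = (1/2)^(41/24) ≈ 0.3060.
C₀ = D/Vd = 2149/196 ≈ 10.964 μg/mL.
Before the 3rd dose, 2 doses have been given. Superposition: Cmin = C₀·(f + f²).
≈ 10.964 × (0.3060 + 0.0936) ≈ 10.964 × 0.3996 ≈ 4.381 μg/mL.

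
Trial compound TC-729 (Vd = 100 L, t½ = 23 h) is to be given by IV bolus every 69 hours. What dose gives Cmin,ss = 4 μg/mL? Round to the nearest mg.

τ/t½ = 69/23 ≈ 3, so f = (1/2)^(69/23) ≈ 0.125000.
Cmin,ss = (D/Vd)·f/(1−f), so D = Cmin,ss·Vd·(1−f)/f.
D = 4 × 100 × (1−f)/f ≈ 4 × 100 × 7.00000 ≈ 2800.00 mg.

2800 mg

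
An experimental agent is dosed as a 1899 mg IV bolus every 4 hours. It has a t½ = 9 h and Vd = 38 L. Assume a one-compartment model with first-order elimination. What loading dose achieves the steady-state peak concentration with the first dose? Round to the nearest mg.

f = (1/2)^(4/9) ≈ 0.734867; accumulation ratio R = 1/(1−f) ≈ 3.77169.
Loading dose to hit Cmax,ss on first dose: D_load = D_maint·R ≈ 1899 × 3.77169 ≈ 7162.44 mg.

7162 mg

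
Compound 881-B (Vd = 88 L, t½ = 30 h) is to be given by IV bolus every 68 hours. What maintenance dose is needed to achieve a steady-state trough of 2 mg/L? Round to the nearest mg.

τ/t½ = 68/30 ≈ 2.2667, so f = (1/2)^(68/30) ≈ 0.207809.
Cmin,ss = (D/Vd)·f/(1−f), so D = Cmin,ss·Vd·(1−f)/f.
D = 2 × 88 × (1−f)/f ≈ 2 × 88 × 3.81211 ≈ 670.93 mg.

671 mg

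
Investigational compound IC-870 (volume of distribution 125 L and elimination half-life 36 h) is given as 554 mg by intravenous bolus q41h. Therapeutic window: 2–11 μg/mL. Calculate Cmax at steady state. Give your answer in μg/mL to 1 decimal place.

k = ln2/t½ = ln2/36 ≈ 0.019254 h⁻¹; fraction remaining f = e^(−kτ) = e^(−0.019254×41) ≈ 0.4541.
At steady state, accumulation factor R = 1/(1 − e^(−kτ)) ≈ 1.8318.
Each bolus raises the concentration by D/Vd = 554/125 ≈ 4.432 μg/mL.
Steady-state peak Cmax,ss = C₀·R ≈ 4.432 × 1.8318 ≈ 8.119 μg/mL.
Peak 8.1 μg/mL vs MTC 11 μg/mL: below toxic threshold.

8.1 μg/mL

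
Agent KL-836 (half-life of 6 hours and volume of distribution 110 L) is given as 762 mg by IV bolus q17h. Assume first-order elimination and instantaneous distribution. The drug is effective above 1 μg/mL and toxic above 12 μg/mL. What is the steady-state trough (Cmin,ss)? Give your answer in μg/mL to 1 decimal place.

τ/t½ = 17/6 ≈ 2.8333, so fraction remaining f = (1/2)^(17/6) ≈ 0.1403.
Accumulation ratio R = 1/(1 − f) ≈ 1/0.8597 ≈ 1.1632.
Single-dose peak C₀ = D/Vd = 762/110 ≈ 6.927 μg/mL.
Cmax,ss = C₀/(1 − f) ≈ 6.927/0.8597 ≈ 8.057 μg/mL.
One interval later, Cmin,ss = Cmax,ss·e^(−kτ) ≈ 8.057 × 0.1403 ≈ 1.130 μg/mL.
Trough 1.1 μg/mL vs MEC 1 μg/mL: adequate.

1.1 μg/mL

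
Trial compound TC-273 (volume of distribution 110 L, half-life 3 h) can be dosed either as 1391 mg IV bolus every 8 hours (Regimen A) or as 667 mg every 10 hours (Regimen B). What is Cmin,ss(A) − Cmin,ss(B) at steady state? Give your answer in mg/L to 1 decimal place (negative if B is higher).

Regimen A: f = (1/2)^(8/3) ≈ 0.1575; Cmin,ss = (1391/110)·f/(1−f) ≈ 2.364 mg/L.
Regimen B: f = (1/2)^(10/3) ≈ 0.0992; Cmin,ss = (667/110)·f/(1−f) ≈ 0.668 mg/L.
Difference ≈ 2.364 − 0.668 ≈ 1.696 mg/L.

1.7 mg/L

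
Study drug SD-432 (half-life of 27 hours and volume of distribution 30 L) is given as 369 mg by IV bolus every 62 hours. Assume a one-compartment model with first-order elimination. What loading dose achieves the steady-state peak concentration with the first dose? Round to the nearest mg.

f = (1/2)^(62/27) ≈ 0.203585; accumulation ratio R = 1/(1−f) ≈ 1.25563.
Loading dose to hit Cmax,ss on first dose: D_load = D_maint·R ≈ 369 × 1.25563 ≈ 463.33 mg.

463 mg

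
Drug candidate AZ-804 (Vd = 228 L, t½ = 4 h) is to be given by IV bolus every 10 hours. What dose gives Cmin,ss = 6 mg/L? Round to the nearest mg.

6371 mg

τ/t½ = 10/4 ≈ 2.5, so f = (1/2)^(10/4) ≈ 0.176777.
Cmin,ss = (D/Vd)·f/(1−f), so D = Cmin,ss·Vd·(1−f)/f.
D = 6 × 228 × (1−f)/f ≈ 6 × 228 × 4.65684 ≈ 6370.56 mg.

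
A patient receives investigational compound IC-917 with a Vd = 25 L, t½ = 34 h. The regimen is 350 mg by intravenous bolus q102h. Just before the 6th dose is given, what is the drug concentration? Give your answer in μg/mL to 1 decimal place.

2.0 μg/mL

f = (1/2)^(τ/t½) = (1/2)^(102/34) ≈ 0.1250.
C₀ = D/Vd = 350/25 ≈ 14.000 μg/mL.
Before the 6th dose, 5 doses have been given. Superposition: Cmin = C₀·(f + f² + … + f^5).
≈ 14.000 × (0.1250 + 0.0156 + 0.0020 + 0.0002 + 0.0000) ≈ 14.000 × 0.1428 ≈ 1.999 μg/mL.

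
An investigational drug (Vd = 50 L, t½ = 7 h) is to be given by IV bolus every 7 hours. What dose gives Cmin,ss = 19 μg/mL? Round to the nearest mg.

τ/t½ = 7/7 ≈ 1, so f = (1/2)^(7/7) ≈ 0.500000.
Cmin,ss = (D/Vd)·f/(1−f), so D = Cmin,ss·Vd·(1−f)/f.
D = 19 × 50 × (1−f)/f ≈ 19 × 50 × 1.00000 ≈ 950.00 mg.

950 mg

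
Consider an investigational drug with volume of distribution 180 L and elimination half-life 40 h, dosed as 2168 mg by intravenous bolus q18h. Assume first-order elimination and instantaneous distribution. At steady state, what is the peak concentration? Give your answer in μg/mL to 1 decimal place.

k = ln2/t½ = ln2/40 ≈ 0.017329 h⁻¹; fraction remaining f = e^(−kτ) = e^(−0.017329×18) ≈ 0.7320.
Accumulation ratio R = 1/(1 − f) ≈ 1/0.2680 ≈ 3.7313.
Single-dose peak C₀ = D/Vd = 2168/180 ≈ 12.044 μg/mL.
Steady-state peak Cmax,ss = C₀·R ≈ 12.044 × 3.7313 ≈ 44.940 μg/mL.

44.9 μg/mL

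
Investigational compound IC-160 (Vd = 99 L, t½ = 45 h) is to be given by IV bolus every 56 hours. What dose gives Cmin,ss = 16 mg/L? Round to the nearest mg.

2169 mg

τ/t½ = 56/45 ≈ 1.2444, so f = (1/2)^(56/45) ≈ 0.422070.
Cmin,ss = (D/Vd)·f/(1−f), so D = Cmin,ss·Vd·(1−f)/f.
D = 16 × 99 × (1−f)/f ≈ 16 × 99 × 1.36928 ≈ 2168.94 mg.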